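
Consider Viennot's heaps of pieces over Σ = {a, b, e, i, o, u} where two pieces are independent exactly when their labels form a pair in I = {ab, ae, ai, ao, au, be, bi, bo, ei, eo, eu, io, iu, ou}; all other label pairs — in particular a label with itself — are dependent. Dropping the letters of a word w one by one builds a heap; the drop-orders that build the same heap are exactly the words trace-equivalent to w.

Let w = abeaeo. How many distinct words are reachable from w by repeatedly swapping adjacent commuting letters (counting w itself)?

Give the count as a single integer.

#0=a has no predecessor
#1=b has no predecessor
#2=e has no predecessor
#3=a depends on [0:a]
#4=e depends on [2:e]
#5=o has no predecessor
sources: [0:a, 1:b, 2:e, 5:o]
N(rest) = Σ N(rest − s) over sources s of rest; N(one piece) = 1:
  size 1 → [1]=1  [3]=1  [4]=1  [5]=1
  size 2 → [0,3]=1  [1,3]=2  [1,4]=2  [1,5]=2  [2,4]=1  [3,4]=2  [3,5]=2  [4,5]=2
  size 3 → [0,1,3]=3  [0,3,4]=3  [0,3,5]=3  [1,2,4]=3  [1,3,4]=6  [1,3,5]=6  [1,4,5]=6  [2,3,4]=3  [2,4,5]=3  [3,4,5]=6
  size 4 → [0,1,3,4]=12  [0,1,3,5]=12  [0,2,3,4]=6  [0,3,4,5]=12  [1,2,3,4]=12  [1,2,4,5]=12  [1,3,4,5]=24  [2,3,4,5]=12
  first=0(a) contributes 60
  first=1(b) contributes 30
  first=2(e) contributes 60
  first=5(o) contributes 30
|[w]| = 180

180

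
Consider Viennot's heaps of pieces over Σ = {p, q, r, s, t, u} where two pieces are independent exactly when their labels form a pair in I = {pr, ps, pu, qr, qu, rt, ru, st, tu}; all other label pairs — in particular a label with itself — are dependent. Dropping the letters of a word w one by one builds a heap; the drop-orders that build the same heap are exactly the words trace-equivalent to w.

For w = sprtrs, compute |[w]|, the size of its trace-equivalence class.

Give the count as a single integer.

15

0(s) covers ∅
1(p) covers ∅
2(r) covers 0:s
3(t) covers 1:p
4(r) covers 2:r
5(s) covers 4:r
floor of heap: 0:s, 1:p
completions by unplaced set U, small U first (add the entries for U minus each lowest piece of U):
  |U|=1: {3}:1  {5}:1
  |U|=2: {1,3}:1  {3,5}:2  {4,5}:1
  |U|=3: {1,3,5}:3  {2,4,5}:1  {3,4,5}:3
  |U|=4: {0,2,4,5}:1  {1,3,4,5}:6  {2,3,4,5}:4
  start at 0(s): 10
  start at 1(p): 5
sum over floor = 15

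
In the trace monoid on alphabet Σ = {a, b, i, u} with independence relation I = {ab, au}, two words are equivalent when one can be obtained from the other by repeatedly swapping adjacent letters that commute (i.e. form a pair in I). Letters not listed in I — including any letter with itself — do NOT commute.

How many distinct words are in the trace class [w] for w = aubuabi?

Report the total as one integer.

15

0(a) covers ∅
1(u) covers ∅
2(b) covers 1:u
3(u) covers 2:b
4(a) covers 0:a
5(b) covers 3:u
6(i) covers 4:a, 5:b
floor of heap: 0:a, 1:u
completions by unplaced set U, small U first (add the entries for U minus each lowest piece of U):
  |U|=1: {6}:1
  |U|=2: {4,6}:1  {5,6}:1
  |U|=3: {0,4,6}:1  {3,5,6}:1  {4,5,6}:2
  |U|=4: {0,4,5,6}:3  {2,3,5,6}:1  {3,4,5,6}:3
  |U|=5: {0,3,4,5,6}:6  {1,2,3,5,6}:1  {2,3,4,5,6}:4
  start at 0(a): 5
  start at 1(u): 10
sum over floor = 15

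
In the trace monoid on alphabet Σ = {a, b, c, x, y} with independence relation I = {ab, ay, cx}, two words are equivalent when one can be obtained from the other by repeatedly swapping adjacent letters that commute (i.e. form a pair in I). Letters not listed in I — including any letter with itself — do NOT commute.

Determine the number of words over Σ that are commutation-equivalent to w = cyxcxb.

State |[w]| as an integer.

0(c) covers ∅
1(y) covers 0:c
2(x) covers 1:y
3(c) covers 1:y
4(x) covers 2:x
5(b) covers 3:c, 4:x
floor of heap: 0:c
completions by unplaced set U, small U first (add the entries for U minus each lowest piece of U):
  |U|=1: {5}:1
  |U|=2: {3,5}:1  {4,5}:1
  |U|=3: {2,4,5}:1  {3,4,5}:2
  |U|=4: {2,3,4,5}:3
  start at 0(c): 3

3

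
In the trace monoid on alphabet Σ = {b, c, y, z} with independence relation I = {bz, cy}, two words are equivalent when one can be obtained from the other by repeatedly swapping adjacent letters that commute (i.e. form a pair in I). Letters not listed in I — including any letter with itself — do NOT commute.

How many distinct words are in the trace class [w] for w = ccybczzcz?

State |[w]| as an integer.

3

0(c) covers ∅
1(c) covers 0:c
2(y) covers ∅
3(b) covers 1:c, 2:y
4(c) covers 3:b
5(z) covers 4:c
6(z) covers 5:z
7(c) covers 6:z
8(z) covers 7:c
floor of heap: 0:c, 2:y
completions by unplaced set U, small U first (add the entries for U minus each lowest piece of U):
  |U|=1: {8}:1
  |U|=2: {7,8}:1
  |U|=3: {6,7,8}:1
  |U|=4: {5,6,7,8}:1
  |U|=5: {4,5,6,7,8}:1
  |U|=6: {3,4,5,6,7,8}:1
  |U|=7: {1,3,4,5,6,7,8}:1  {2,3,4,5,6,7,8}:1
  start at 0(c): 2
  start at 2(y): 1
sum over floor = 3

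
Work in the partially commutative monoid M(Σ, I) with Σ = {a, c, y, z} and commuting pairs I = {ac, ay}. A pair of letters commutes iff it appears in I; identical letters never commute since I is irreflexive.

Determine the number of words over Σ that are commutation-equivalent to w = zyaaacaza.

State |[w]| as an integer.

15

#0=z has no predecessor
#1=y depends on [0:z]
#2=a depends on [0:z]
#3=a depends on [2:a]
#4=a depends on [3:a]
#5=c depends on [1:y]
#6=a depends on [4:a]
#7=z depends on [5:c, 6:a]
#8=a depends on [7:z]
sources: [0:z]
N(rest) = Σ N(rest − s) over sources s of rest; N(one piece) = 1:
  size 1 → [8]=1
  size 2 → [7,8]=1
  size 3 → [5,7,8]=1  [6,7,8]=1
  size 4 → [1,5,7,8]=1  [4,6,7,8]=1  [5,6,7,8]=2
  size 5 → [1,5,6,7,8]=3  [3,4,6,7,8]=1  [4,5,6,7,8]=3
  size 6 → [1,4,5,6,7,8]=6  [2,3,4,6,7,8]=1  [3,4,5,6,7,8]=4
  size 7 → [1,3,4,5,6,7,8]=10  [2,3,4,5,6,7,8]=5
  first=0(z) contributes 15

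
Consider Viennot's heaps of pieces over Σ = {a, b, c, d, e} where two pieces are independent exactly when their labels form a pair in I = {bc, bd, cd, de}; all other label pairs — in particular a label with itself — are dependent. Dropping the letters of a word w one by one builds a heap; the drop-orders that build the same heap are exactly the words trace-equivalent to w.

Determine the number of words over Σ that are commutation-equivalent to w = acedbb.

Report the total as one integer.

5

piece 0:a — minimal
piece 1:c rests on {0:a}
piece 2:e rests on {1:c}
piece 3:d rests on {0:a}
piece 4:b rests on {2:e}
piece 5:b rests on {4:b}
minimal pieces: {0:a}
ways to finish when only these pieces remain (= sum over removing one remaining piece with nothing left below it):
  1 left: {3}→1  {5}→1
  2 left: {3,5}→2  {4,5}→1
  3 left: {2,4,5}→1  {3,4,5}→3
  4 left: {1,2,4,5}→1  {2,3,4,5}→4
  placing 0:a first → 5 extensions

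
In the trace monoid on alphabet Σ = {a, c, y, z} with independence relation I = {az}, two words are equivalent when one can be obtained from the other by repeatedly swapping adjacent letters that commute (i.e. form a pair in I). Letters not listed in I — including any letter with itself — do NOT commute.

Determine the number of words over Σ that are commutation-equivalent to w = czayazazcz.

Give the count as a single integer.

12

drop 0:c onto floor
drop 1:z onto {0:c}
drop 2:a onto {0:c}
drop 3:y onto {1:z, 2:a}
drop 4:a onto {3:y}
drop 5:z onto {3:y}
drop 6:a onto {4:a}
drop 7:z onto {5:z}
drop 8:c onto {6:a, 7:z}
drop 9:z onto {8:c}
ground layer = {0:c}
drop-orders for the pieces not yet dropped (sum over which currently-grounded one goes next):
  1 to go: {9} 1
  2 to go: {8,9} 1
  3 to go: {6,8,9} 1  {7,8,9} 1
  4 to go: {4,6,8,9} 1  {5,7,8,9} 1  {6,7,8,9} 2
  5 to go: {4,6,7,8,9} 3  {5,6,7,8,9} 3
  6 to go: {4,5,6,7,8,9} 6
  7 to go: {3,4,5,6,7,8,9} 6
  8 to go: {1,3,4,5,6,7,8,9} 6  {2,3,4,5,6,7,8,9} 6
  if 0:c drops first: 12 orders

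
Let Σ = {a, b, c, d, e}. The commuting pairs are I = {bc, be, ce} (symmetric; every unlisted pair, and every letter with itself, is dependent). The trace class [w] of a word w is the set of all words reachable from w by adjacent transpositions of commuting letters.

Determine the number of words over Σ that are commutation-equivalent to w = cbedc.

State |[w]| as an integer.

piece 0:c — minimal
piece 1:b — minimal
piece 2:e — minimal
piece 3:d rests on {0:c, 1:b, 2:e}
piece 4:c rests on {3:d}
minimal pieces: {0:c, 1:b, 2:e}
ways to finish when only these pieces remain (= sum over removing one remaining piece with nothing left below it):
  1 left: {4}→1
  2 left: {3,4}→1
  3 left: {0,3,4}→1  {1,3,4}→1  {2,3,4}→1
  placing 0:c first → 2 extensions
  placing 1:b first → 2 extensions
  placing 2:e first → 2 extensions
total linear extensions = 6

6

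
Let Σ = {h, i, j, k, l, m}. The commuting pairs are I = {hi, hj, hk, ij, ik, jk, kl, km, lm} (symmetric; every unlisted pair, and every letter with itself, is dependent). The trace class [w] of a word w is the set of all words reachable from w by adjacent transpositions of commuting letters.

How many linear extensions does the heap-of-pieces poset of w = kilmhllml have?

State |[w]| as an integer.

72

0(k) covers ∅
1(i) covers ∅
2(l) covers 1:i
3(m) covers 1:i
4(h) covers 2:l, 3:m
5(l) covers 4:h
6(l) covers 5:l
7(m) covers 4:h
8(l) covers 6:l
floor of heap: 0:k, 1:i
completions by unplaced set U, small U first (add the entries for U minus each lowest piece of U):
  |U|=1: {0}:1  {7}:1  {8}:1
  |U|=2: {0,7}:2  {0,8}:2  {6,8}:1  {7,8}:2
  |U|=3: {0,6,8}:3  {0,7,8}:6  {5,6,8}:1  {6,7,8}:3
  |U|=4: {0,5,6,8}:4  {0,6,7,8}:12  {5,6,7,8}:4
  |U|=5: {0,5,6,7,8}:20  {4,5,6,7,8}:4
  |U|=6: {0,4,5,6,7,8}:24  {2,4,5,6,7,8}:4  {3,4,5,6,7,8}:4
  |U|=7: {0,2,4,5,6,7,8}:28  {0,3,4,5,6,7,8}:28  {2,3,4,5,6,7,8}:8
  start at 0(k): 8
  start at 1(i): 64
sum over floor = 72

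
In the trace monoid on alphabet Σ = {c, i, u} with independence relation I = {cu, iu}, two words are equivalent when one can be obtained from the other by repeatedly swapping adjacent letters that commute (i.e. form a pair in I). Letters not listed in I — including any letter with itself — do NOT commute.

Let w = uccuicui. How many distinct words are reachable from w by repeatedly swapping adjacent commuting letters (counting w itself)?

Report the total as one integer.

56

piece 0:u — minimal
piece 1:c — minimal
piece 2:c rests on {1:c}
piece 3:u rests on {0:u}
piece 4:i rests on {2:c}
piece 5:c rests on {4:i}
piece 6:u rests on {3:u}
piece 7:i rests on {5:c}
minimal pieces: {0:u, 1:c}
ways to finish when only these pieces remain (= sum over removing one remaining piece with nothing left below it):
  1 left: {6}→1  {7}→1
  2 left: {3,6}→1  {5,7}→1  {6,7}→2
  3 left: {0,3,6}→1  {3,6,7}→3  {4,5,7}→1  {5,6,7}→3
  4 left: {0,3,6,7}→4  {2,4,5,7}→1  {3,5,6,7}→6  {4,5,6,7}→4
  5 left: {0,3,5,6,7}→10  {1,2,4,5,7}→1  {2,4,5,6,7}→5  {3,4,5,6,7}→10
  6 left: {0,3,4,5,6,7}→20  {1,2,4,5,6,7}→6  {2,3,4,5,6,7}→15
  placing 0:u first → 21 extensions
  placing 1:c first → 35 extensions
total linear extensions = 56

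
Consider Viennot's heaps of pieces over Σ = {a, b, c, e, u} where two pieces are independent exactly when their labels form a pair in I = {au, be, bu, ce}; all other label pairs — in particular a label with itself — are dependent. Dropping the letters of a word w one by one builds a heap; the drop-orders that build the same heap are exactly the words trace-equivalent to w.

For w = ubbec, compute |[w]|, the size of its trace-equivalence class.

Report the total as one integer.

9

drop 0:u onto floor
drop 1:b onto floor
drop 2:b onto {1:b}
drop 3:e onto {0:u}
drop 4:c onto {0:u, 2:b}
ground layer = {0:u, 1:b}
drop-orders for the pieces not yet dropped (sum over which currently-grounded one goes next):
  1 to go: {3} 1  {4} 1
  2 to go: {2,4} 1  {3,4} 2
  3 to go: {0,3,4} 2  {1,2,4} 1  {2,3,4} 3
  if 0:u drops first: 4 orders
  if 1:b drops first: 5 orders
heap linearizations: 9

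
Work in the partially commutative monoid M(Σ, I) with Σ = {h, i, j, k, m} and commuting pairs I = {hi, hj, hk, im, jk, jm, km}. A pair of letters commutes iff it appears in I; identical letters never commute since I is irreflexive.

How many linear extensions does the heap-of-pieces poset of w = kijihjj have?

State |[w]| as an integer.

7

#0=k has no predecessor
#1=i depends on [0:k]
#2=j depends on [1:i]
#3=i depends on [2:j]
#4=h has no predecessor
#5=j depends on [3:i]
#6=j depends on [5:j]
sources: [0:k, 4:h]
N(rest) = Σ N(rest − s) over sources s of rest; N(one piece) = 1:
  size 1 → [4]=1  [6]=1
  size 2 → [4,6]=2  [5,6]=1
  size 3 → [3,5,6]=1  [4,5,6]=3
  size 4 → [2,3,5,6]=1  [3,4,5,6]=4
  size 5 → [1,2,3,5,6]=1  [2,3,4,5,6]=5
  first=0(k) contributes 6
  first=4(h) contributes 1
|[w]| = 7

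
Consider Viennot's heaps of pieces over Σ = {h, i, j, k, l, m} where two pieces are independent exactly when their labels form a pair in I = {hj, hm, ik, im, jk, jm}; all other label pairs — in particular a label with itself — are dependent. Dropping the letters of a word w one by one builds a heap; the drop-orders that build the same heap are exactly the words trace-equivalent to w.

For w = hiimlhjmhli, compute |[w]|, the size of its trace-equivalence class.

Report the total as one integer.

48

0(h) covers ∅
1(i) covers 0:h
2(i) covers 1:i
3(m) covers ∅
4(l) covers 2:i, 3:m
5(h) covers 4:l
6(j) covers 4:l
7(m) covers 4:l
8(h) covers 5:h
9(l) covers 6:j, 7:m, 8:h
10(i) covers 9:l
floor of heap: 0:h, 3:m
completions by unplaced set U, small U first (add the entries for U minus each lowest piece of U):
  |U|=1: {10}:1
  |U|=2: {9,10}:1
  |U|=3: {6,9,10}:1  {7,9,10}:1  {8,9,10}:1
  |U|=4: {5,8,9,10}:1  {6,7,9,10}:2  {6,8,9,10}:2  {7,8,9,10}:2
  |U|=5: {5,6,8,9,10}:3  {5,7,8,9,10}:3  {6,7,8,9,10}:6
  |U|=6: {5,6,7,8,9,10}:12
  |U|=7: {4,5,6,7,8,9,10}:12
  |U|=8: {2,4,5,6,7,8,9,10}:12  {3,4,5,6,7,8,9,10}:12
  |U|=9: {1,2,4,5,6,7,8,9,10}:12  {2,3,4,5,6,7,8,9,10}:24
  start at 0(h): 36
  start at 3(m): 12
sum over floor = 48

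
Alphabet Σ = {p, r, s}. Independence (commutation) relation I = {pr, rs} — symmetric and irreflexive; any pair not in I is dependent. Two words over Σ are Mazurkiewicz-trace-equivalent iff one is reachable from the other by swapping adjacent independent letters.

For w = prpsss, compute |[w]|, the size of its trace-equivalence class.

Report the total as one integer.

6

piece 0:p — minimal
piece 1:r — minimal
piece 2:p rests on {0:p}
piece 3:s rests on {2:p}
piece 4:s rests on {3:s}
piece 5:s rests on {4:s}
minimal pieces: {0:p, 1:r}
ways to finish when only these pieces remain (= sum over removing one remaining piece with nothing left below it):
  1 left: {1}→1  {5}→1
  2 left: {1,5}→2  {4,5}→1
  3 left: {1,4,5}→3  {3,4,5}→1
  4 left: {1,3,4,5}→4  {2,3,4,5}→1
  placing 0:p first → 5 extensions
  placing 1:r first → 1 extensions
total linear extensions = 6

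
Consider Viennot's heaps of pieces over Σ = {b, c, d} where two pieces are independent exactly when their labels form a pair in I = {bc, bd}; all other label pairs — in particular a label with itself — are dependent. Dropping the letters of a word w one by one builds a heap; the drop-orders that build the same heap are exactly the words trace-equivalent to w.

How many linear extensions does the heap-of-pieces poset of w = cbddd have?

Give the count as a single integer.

5

piece 0:c — minimal
piece 1:b — minimal
piece 2:d rests on {0:c}
piece 3:d rests on {2:d}
piece 4:d rests on {3:d}
minimal pieces: {0:c, 1:b}
ways to finish when only these pieces remain (= sum over removing one remaining piece with nothing left below it):
  1 left: {1}→1  {4}→1
  2 left: {1,4}→2  {3,4}→1
  3 left: {1,3,4}→3  {2,3,4}→1
  placing 0:c first → 4 extensions
  placing 1:b first → 1 extensions
total linear extensions = 5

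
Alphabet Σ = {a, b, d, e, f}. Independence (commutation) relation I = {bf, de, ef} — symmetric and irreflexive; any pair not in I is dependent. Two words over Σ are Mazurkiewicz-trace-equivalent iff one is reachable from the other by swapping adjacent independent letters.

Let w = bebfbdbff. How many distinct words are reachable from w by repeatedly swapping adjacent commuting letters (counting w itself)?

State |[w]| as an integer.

drop 0:b onto floor
drop 1:e onto {0:b}
drop 2:b onto {1:e}
drop 3:f onto floor
drop 4:b onto {2:b}
drop 5:d onto {3:f, 4:b}
drop 6:b onto {5:d}
drop 7:f onto {5:d}
drop 8:f onto {7:f}
ground layer = {0:b, 3:f}
drop-orders for the pieces not yet dropped (sum over which currently-grounded one goes next):
  1 to go: {6} 1  {8} 1
  2 to go: {6,8} 2  {7,8} 1
  3 to go: {6,7,8} 3
  4 to go: {5,6,7,8} 3
  5 to go: {3,5,6,7,8} 3  {4,5,6,7,8} 3
  6 to go: {2,4,5,6,7,8} 3  {3,4,5,6,7,8} 6
  7 to go: {1,2,4,5,6,7,8} 3  {2,3,4,5,6,7,8} 9
  if 0:b drops first: 12 orders
  if 3:f drops first: 3 orders
heap linearizations: 15

15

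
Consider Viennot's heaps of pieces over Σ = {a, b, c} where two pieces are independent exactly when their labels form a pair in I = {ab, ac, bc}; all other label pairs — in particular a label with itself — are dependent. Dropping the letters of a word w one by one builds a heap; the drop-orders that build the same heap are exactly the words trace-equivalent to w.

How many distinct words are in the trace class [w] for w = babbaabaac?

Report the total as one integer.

1260

#0=b has no predecessor
#1=a has no predecessor
#2=b depends on [0:b]
#3=b depends on [2:b]
#4=a depends on [1:a]
#5=a depends on [4:a]
#6=b depends on [3:b]
#7=a depends on [5:a]
#8=a depends on [7:a]
#9=c has no predecessor
sources: [0:b, 1:a, 9:c]
N(rest) = Σ N(rest − s) over sources s of rest; N(one piece) = 1:
  size 1 → [6]=1  [8]=1  [9]=1
  size 2 → [3,6]=1  [6,8]=2  [6,9]=2  [7,8]=1  [8,9]=2
  size 3 → [2,3,6]=1  [3,6,8]=3  [3,6,9]=3  [5,7,8]=1  [6,7,8]=3  [6,8,9]=6  [7,8,9]=3
  size 4 → [0,2,3,6]=1  [2,3,6,8]=4  [2,3,6,9]=4  [3,6,7,8]=6  [3,6,8,9]=12  [4,5,7,8]=1  [5,6,7,8]=4  [5,7,8,9]=4  [6,7,8,9]=12
  size 5 → [0,2,3,6,8]=5  [0,2,3,6,9]=5  [1,4,5,7,8]=1  [2,3,6,7,8]=10  [2,3,6,8,9]=20  [3,5,6,7,8]=10  [3,6,7,8,9]=30  [4,5,6,7,8]=5  [4,5,7,8,9]=5  [5,6,7,8,9]=20
  size 6 → [0,2,3,6,7,8]=15  [0,2,3,6,8,9]=30  [1,4,5,6,7,8]=6  [1,4,5,7,8,9]=6  [2,3,5,6,7,8]=20  [2,3,6,7,8,9]=60  [3,4,5,6,7,8]=15  [3,5,6,7,8,9]=60  [4,5,6,7,8,9]=30
  size 7 → [0,2,3,5,6,7,8]=35  [0,2,3,6,7,8,9]=105  [1,3,4,5,6,7,8]=21  [1,4,5,6,7,8,9]=42  [2,3,4,5,6,7,8]=35  [2,3,5,6,7,8,9]=140  [3,4,5,6,7,8,9]=105
  size 8 → [0,2,3,4,5,6,7,8]=70  [0,2,3,5,6,7,8,9]=280  [1,2,3,4,5,6,7,8]=56  [1,3,4,5,6,7,8,9]=168  [2,3,4,5,6,7,8,9]=280
  first=0(b) contributes 504
  first=1(a) contributes 630
  first=9(c) contributes 126
|[w]| = 1260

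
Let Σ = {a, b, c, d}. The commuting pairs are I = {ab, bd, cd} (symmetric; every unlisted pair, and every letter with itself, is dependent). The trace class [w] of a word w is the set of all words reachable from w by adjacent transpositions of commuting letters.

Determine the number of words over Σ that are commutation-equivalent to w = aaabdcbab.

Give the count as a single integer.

39

drop 0:a onto floor
drop 1:a onto {0:a}
drop 2:a onto {1:a}
drop 3:b onto floor
drop 4:d onto {2:a}
drop 5:c onto {2:a, 3:b}
drop 6:b onto {5:c}
drop 7:a onto {4:d, 5:c}
drop 8:b onto {6:b}
ground layer = {0:a, 3:b}
drop-orders for the pieces not yet dropped (sum over which currently-grounded one goes next):
  1 to go: {7} 1  {8} 1
  2 to go: {4,7} 1  {6,8} 1  {7,8} 2
  3 to go: {4,7,8} 3  {6,7,8} 3
  4 to go: {4,6,7,8} 6  {5,6,7,8} 3
  5 to go: {3,5,6,7,8} 3  {4,5,6,7,8} 9
  6 to go: {2,4,5,6,7,8} 9  {3,4,5,6,7,8} 12
  7 to go: {1,2,4,5,6,7,8} 9  {2,3,4,5,6,7,8} 21
  if 0:a drops first: 30 orders
  if 3:b drops first: 9 orders
heap linearizations: 39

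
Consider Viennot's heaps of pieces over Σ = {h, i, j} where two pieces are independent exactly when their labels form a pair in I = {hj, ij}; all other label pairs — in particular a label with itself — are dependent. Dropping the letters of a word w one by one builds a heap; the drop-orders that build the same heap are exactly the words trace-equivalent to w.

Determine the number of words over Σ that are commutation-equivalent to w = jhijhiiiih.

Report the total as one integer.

45

#0=j has no predecessor
#1=h has no predecessor
#2=i depends on [1:h]
#3=j depends on [0:j]
#4=h depends on [2:i]
#5=i depends on [4:h]
#6=i depends on [5:i]
#7=i depends on [6:i]
#8=i depends on [7:i]
#9=h depends on [8:i]
sources: [0:j, 1:h]
N(rest) = Σ N(rest − s) over sources s of rest; N(one piece) = 1:
  size 1 → [3]=1  [9]=1
  size 2 → [0,3]=1  [3,9]=2  [8,9]=1
  size 3 → [0,3,9]=3  [3,8,9]=3  [7,8,9]=1
  size 4 → [0,3,8,9]=6  [3,7,8,9]=4  [6,7,8,9]=1
  size 5 → [0,3,7,8,9]=10  [3,6,7,8,9]=5  [5,6,7,8,9]=1
  size 6 → [0,3,6,7,8,9]=15  [3,5,6,7,8,9]=6  [4,5,6,7,8,9]=1
  size 7 → [0,3,5,6,7,8,9]=21  [2,4,5,6,7,8,9]=1  [3,4,5,6,7,8,9]=7
  size 8 → [0,3,4,5,6,7,8,9]=28  [1,2,4,5,6,7,8,9]=1  [2,3,4,5,6,7,8,9]=8
  first=0(j) contributes 9
  first=1(h) contributes 36
|[w]| = 45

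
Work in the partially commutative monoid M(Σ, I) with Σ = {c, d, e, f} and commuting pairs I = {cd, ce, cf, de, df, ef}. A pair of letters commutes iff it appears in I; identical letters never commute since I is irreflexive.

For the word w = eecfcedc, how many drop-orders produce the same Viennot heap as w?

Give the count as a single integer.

1120

#0=e has no predecessor
#1=e depends on [0:e]
#2=c has no predecessor
#3=f has no predecessor
#4=c depends on [2:c]
#5=e depends on [1:e]
#6=d has no predecessor
#7=c depends on [4:c]
sources: [0:e, 2:c, 3:f, 6:d]
N(rest) = Σ N(rest − s) over sources s of rest; N(one piece) = 1:
  size 1 → [3]=1  [5]=1  [6]=1  [7]=1
  size 2 → [1,5]=1  [3,5]=2  [3,6]=2  [3,7]=2  [4,7]=1  [5,6]=2  [5,7]=2  [6,7]=2
  size 3 → [0,1,5]=1  [1,3,5]=3  [1,5,6]=3  [1,5,7]=3  [2,4,7]=1  [3,4,7]=3  [3,5,6]=6  [3,5,7]=6  [3,6,7]=6  [4,5,7]=3  [4,6,7]=3  [5,6,7]=6
  size 4 → [0,1,3,5]=4  [0,1,5,6]=4  [0,1,5,7]=4  [1,3,5,6]=12  [1,3,5,7]=12  [1,4,5,7]=6  [1,5,6,7]=12  [2,3,4,7]=4  [2,4,5,7]=4  [2,4,6,7]=4  [3,4,5,7]=12  [3,4,6,7]=12  [3,5,6,7]=24  [4,5,6,7]=12
  size 5 → [0,1,3,5,6]=20  [0,1,3,5,7]=20  [0,1,4,5,7]=10  [0,1,5,6,7]=20  [1,2,4,5,7]=10  [1,3,4,5,7]=30  [1,3,5,6,7]=60  [1,4,5,6,7]=30  [2,3,4,5,7]=20  [2,3,4,6,7]=20  [2,4,5,6,7]=20  [3,4,5,6,7]=60
  size 6 → [0,1,2,4,5,7]=20  [0,1,3,4,5,7]=60  [0,1,3,5,6,7]=120  [0,1,4,5,6,7]=60  [1,2,3,4,5,7]=60  [1,2,4,5,6,7]=60  [1,3,4,5,6,7]=180  [2,3,4,5,6,7]=120
  first=0(e) contributes 420
  first=2(c) contributes 420
  first=3(f) contributes 140
  first=6(d) contributes 140
|[w]| = 1120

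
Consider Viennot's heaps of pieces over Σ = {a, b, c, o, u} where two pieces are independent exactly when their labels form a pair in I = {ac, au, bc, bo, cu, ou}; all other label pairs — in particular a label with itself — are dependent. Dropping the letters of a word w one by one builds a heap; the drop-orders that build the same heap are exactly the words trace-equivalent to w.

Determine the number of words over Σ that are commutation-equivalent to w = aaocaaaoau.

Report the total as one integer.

40

piece 0:a — minimal
piece 1:a rests on {0:a}
piece 2:o rests on {1:a}
piece 3:c rests on {2:o}
piece 4:a rests on {2:o}
piece 5:a rests on {4:a}
piece 6:a rests on {5:a}
piece 7:o rests on {3:c, 6:a}
piece 8:a rests on {7:o}
piece 9:u — minimal
minimal pieces: {0:a, 9:u}
ways to finish when only these pieces remain (= sum over removing one remaining piece with nothing left below it):
  1 left: {8}→1  {9}→1
  2 left: {7,8}→1  {8,9}→2
  3 left: {3,7,8}→1  {6,7,8}→1  {7,8,9}→3
  4 left: {3,6,7,8}→2  {3,7,8,9}→4  {5,6,7,8}→1  {6,7,8,9}→4
  5 left: {3,5,6,7,8}→3  {3,6,7,8,9}→10  {4,5,6,7,8}→1  {5,6,7,8,9}→5
  6 left: {3,4,5,6,7,8}→4  {3,5,6,7,8,9}→18  {4,5,6,7,8,9}→6
  7 left: {2,3,4,5,6,7,8}→4  {3,4,5,6,7,8,9}→28
  8 left: {1,2,3,4,5,6,7,8}→4  {2,3,4,5,6,7,8,9}→32
  placing 0:a first → 36 extensions
  placing 9:u first → 4 extensions
total linear extensions = 40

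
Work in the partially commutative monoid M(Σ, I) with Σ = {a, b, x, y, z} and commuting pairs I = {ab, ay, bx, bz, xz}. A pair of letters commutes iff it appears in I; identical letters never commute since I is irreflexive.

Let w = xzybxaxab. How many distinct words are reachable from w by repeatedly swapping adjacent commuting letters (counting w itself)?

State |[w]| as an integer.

piece 0:x — minimal
piece 1:z — minimal
piece 2:y rests on {0:x, 1:z}
piece 3:b rests on {2:y}
piece 4:x rests on {2:y}
piece 5:a rests on {4:x}
piece 6:x rests on {5:a}
piece 7:a rests on {6:x}
piece 8:b rests on {3:b}
minimal pieces: {0:x, 1:z}
ways to finish when only these pieces remain (= sum over removing one remaining piece with nothing left below it):
  1 left: {7}→1  {8}→1
  2 left: {3,8}→1  {6,7}→1  {7,8}→2
  3 left: {3,7,8}→3  {5,6,7}→1  {6,7,8}→3
  4 left: {3,6,7,8}→6  {4,5,6,7}→1  {5,6,7,8}→4
  5 left: {3,5,6,7,8}→10  {4,5,6,7,8}→5
  6 left: {3,4,5,6,7,8}→15
  7 left: {2,3,4,5,6,7,8}→15
  placing 0:x first → 15 extensions
  placing 1:z first → 15 extensions
total linear extensions = 30

30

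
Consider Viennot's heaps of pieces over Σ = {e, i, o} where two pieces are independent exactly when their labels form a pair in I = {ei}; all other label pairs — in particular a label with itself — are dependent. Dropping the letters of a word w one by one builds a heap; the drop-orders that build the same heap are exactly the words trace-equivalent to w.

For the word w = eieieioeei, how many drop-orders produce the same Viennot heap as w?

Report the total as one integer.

60

#0=e has no predecessor
#1=i has no predecessor
#2=e depends on [0:e]
#3=i depends on [1:i]
#4=e depends on [2:e]
#5=i depends on [3:i]
#6=o depends on [4:e, 5:i]
#7=e depends on [6:o]
#8=e depends on [7:e]
#9=i depends on [6:o]
sources: [0:e, 1:i]
N(rest) = Σ N(rest − s) over sources s of rest; N(one piece) = 1:
  size 1 → [8]=1  [9]=1
  size 2 → [7,8]=1  [8,9]=2
  size 3 → [7,8,9]=3
  size 4 → [6,7,8,9]=3
  size 5 → [4,6,7,8,9]=3  [5,6,7,8,9]=3
  size 6 → [2,4,6,7,8,9]=3  [3,5,6,7,8,9]=3  [4,5,6,7,8,9]=6
  size 7 → [0,2,4,6,7,8,9]=3  [1,3,5,6,7,8,9]=3  [2,4,5,6,7,8,9]=9  [3,4,5,6,7,8,9]=9
  size 8 → [0,2,4,5,6,7,8,9]=12  [1,3,4,5,6,7,8,9]=12  [2,3,4,5,6,7,8,9]=18
  first=0(e) contributes 30
  first=1(i) contributes 30
|[w]| = 60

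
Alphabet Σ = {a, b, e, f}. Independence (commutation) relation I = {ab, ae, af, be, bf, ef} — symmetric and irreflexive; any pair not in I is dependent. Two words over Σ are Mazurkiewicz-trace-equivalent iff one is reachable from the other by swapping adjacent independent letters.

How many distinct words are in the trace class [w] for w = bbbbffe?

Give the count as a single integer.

piece 0:b — minimal
piece 1:b rests on {0:b}
piece 2:b rests on {1:b}
piece 3:b rests on {2:b}
piece 4:f — minimal
piece 5:f rests on {4:f}
piece 6:e — minimal
minimal pieces: {0:b, 4:f, 6:e}
ways to finish when only these pieces remain (= sum over removing one remaining piece with nothing left below it):
  1 left: {3}→1  {5}→1  {6}→1
  2 left: {2,3}→1  {3,5}→2  {3,6}→2  {4,5}→1  {5,6}→2
  3 left: {1,2,3}→1  {2,3,5}→3  {2,3,6}→3  {3,4,5}→3  {3,5,6}→6  {4,5,6}→3
  4 left: {0,1,2,3}→1  {1,2,3,5}→4  {1,2,3,6}→4  {2,3,4,5}→6  {2,3,5,6}→12  {3,4,5,6}→12
  5 left: {0,1,2,3,5}→5  {0,1,2,3,6}→5  {1,2,3,4,5}→10  {1,2,3,5,6}→20  {2,3,4,5,6}→30
  placing 0:b first → 60 extensions
  placing 4:f first → 30 extensions
  placing 6:e first → 15 extensions
total linear extensions = 105

105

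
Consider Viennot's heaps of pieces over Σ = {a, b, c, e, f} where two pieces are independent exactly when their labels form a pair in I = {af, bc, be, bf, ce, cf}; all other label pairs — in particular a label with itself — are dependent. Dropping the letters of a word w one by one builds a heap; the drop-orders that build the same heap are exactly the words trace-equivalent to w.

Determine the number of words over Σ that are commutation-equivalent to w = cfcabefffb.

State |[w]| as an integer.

66

#0=c has no predecessor
#1=f has no predecessor
#2=c depends on [0:c]
#3=a depends on [2:c]
#4=b depends on [3:a]
#5=e depends on [1:f, 3:a]
#6=f depends on [5:e]
#7=f depends on [6:f]
#8=f depends on [7:f]
#9=b depends on [4:b]
sources: [0:c, 1:f]
N(rest) = Σ N(rest − s) over sources s of rest; N(one piece) = 1:
  size 1 → [8]=1  [9]=1
  size 2 → [4,9]=1  [7,8]=1  [8,9]=2
  size 3 → [4,8,9]=3  [6,7,8]=1  [7,8,9]=3
  size 4 → [4,7,8,9]=6  [5,6,7,8]=1  [6,7,8,9]=4
  size 5 → [1,5,6,7,8]=1  [4,6,7,8,9]=10  [5,6,7,8,9]=5
  size 6 → [1,5,6,7,8,9]=6  [4,5,6,7,8,9]=15
  size 7 → [1,4,5,6,7,8,9]=21  [3,4,5,6,7,8,9]=15
  size 8 → [1,3,4,5,6,7,8,9]=36  [2,3,4,5,6,7,8,9]=15
  first=0(c) contributes 51
  first=1(f) contributes 15
|[w]| = 66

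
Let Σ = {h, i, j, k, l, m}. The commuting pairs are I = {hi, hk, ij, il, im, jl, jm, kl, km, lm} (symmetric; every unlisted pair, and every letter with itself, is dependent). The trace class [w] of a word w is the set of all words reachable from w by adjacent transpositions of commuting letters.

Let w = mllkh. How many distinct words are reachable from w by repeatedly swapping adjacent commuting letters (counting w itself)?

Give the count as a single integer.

piece 0:m — minimal
piece 1:l — minimal
piece 2:l rests on {1:l}
piece 3:k — minimal
piece 4:h rests on {0:m, 2:l}
minimal pieces: {0:m, 1:l, 3:k}
ways to finish when only these pieces remain (= sum over removing one remaining piece with nothing left below it):
  1 left: {3}→1  {4}→1
  2 left: {0,4}→1  {2,4}→1  {3,4}→2
  3 left: {0,2,4}→2  {0,3,4}→3  {1,2,4}→1  {2,3,4}→3
  placing 0:m first → 4 extensions
  placing 1:l first → 8 extensions
  placing 3:k first → 3 extensions
total linear extensions = 15

15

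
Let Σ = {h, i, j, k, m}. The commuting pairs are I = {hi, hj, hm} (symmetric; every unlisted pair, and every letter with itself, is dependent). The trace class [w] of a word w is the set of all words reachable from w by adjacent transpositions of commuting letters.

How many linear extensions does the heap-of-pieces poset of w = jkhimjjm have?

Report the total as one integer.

#0=j has no predecessor
#1=k depends on [0:j]
#2=h depends on [1:k]
#3=i depends on [1:k]
#4=m depends on [3:i]
#5=j depends on [4:m]
#6=j depends on [5:j]
#7=m depends on [6:j]
sources: [0:j]
N(rest) = Σ N(rest − s) over sources s of rest; N(one piece) = 1:
  size 1 → [2]=1  [7]=1
  size 2 → [2,7]=2  [6,7]=1
  size 3 → [2,6,7]=3  [5,6,7]=1
  size 4 → [2,5,6,7]=4  [4,5,6,7]=1
  size 5 → [2,4,5,6,7]=5  [3,4,5,6,7]=1
  size 6 → [2,3,4,5,6,7]=6
  first=0(j) contributes 6

6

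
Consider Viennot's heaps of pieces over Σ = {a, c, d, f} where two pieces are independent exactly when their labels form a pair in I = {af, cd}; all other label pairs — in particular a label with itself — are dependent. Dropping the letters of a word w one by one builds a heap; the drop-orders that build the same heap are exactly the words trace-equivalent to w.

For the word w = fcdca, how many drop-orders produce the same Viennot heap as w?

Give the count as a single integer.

3

piece 0:f — minimal
piece 1:c rests on {0:f}
piece 2:d rests on {0:f}
piece 3:c rests on {1:c}
piece 4:a rests on {2:d, 3:c}
minimal pieces: {0:f}
ways to finish when only these pieces remain (= sum over removing one remaining piece with nothing left below it):
  1 left: {4}→1
  2 left: {2,4}→1  {3,4}→1
  3 left: {1,3,4}→1  {2,3,4}→2
  placing 0:f first → 3 extensions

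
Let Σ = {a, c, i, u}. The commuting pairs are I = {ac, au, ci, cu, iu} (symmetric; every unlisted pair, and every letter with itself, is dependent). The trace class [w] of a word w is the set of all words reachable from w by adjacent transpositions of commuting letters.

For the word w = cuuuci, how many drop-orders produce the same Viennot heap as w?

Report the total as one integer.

60

piece 0:c — minimal
piece 1:u — minimal
piece 2:u rests on {1:u}
piece 3:u rests on {2:u}
piece 4:c rests on {0:c}
piece 5:i — minimal
minimal pieces: {0:c, 1:u, 5:i}
ways to finish when only these pieces remain (= sum over removing one remaining piece with nothing left below it):
  1 left: {3}→1  {4}→1  {5}→1
  2 left: {0,4}→1  {2,3}→1  {3,4}→2  {3,5}→2  {4,5}→2
  3 left: {0,3,4}→3  {0,4,5}→3  {1,2,3}→1  {2,3,4}→3  {2,3,5}→3  {3,4,5}→6
  4 left: {0,2,3,4}→6  {0,3,4,5}→12  {1,2,3,4}→4  {1,2,3,5}→4  {2,3,4,5}→12
  placing 0:c first → 20 extensions
  placing 1:u first → 30 extensions
  placing 5:i first → 10 extensions
total linear extensions = 60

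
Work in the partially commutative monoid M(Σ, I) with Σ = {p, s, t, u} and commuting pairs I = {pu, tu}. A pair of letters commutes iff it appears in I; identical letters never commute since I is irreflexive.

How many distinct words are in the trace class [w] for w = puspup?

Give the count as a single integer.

0(p) covers ∅
1(u) covers ∅
2(s) covers 0:p, 1:u
3(p) covers 2:s
4(u) covers 2:s
5(p) covers 3:p
floor of heap: 0:p, 1:u
completions by unplaced set U, small U first (add the entries for U minus each lowest piece of U):
  |U|=1: {4}:1  {5}:1
  |U|=2: {3,5}:1  {4,5}:2
  |U|=3: {3,4,5}:3
  |U|=4: {2,3,4,5}:3
  start at 0(p): 3
  start at 1(u): 3
sum over floor = 6

6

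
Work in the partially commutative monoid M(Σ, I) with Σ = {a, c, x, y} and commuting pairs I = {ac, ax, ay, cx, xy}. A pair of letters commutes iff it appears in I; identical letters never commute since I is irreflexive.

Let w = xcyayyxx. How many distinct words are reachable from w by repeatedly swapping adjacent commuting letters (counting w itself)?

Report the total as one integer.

280

0(x) covers ∅
1(c) covers ∅
2(y) covers 1:c
3(a) covers ∅
4(y) covers 2:y
5(y) covers 4:y
6(x) covers 0:x
7(x) covers 6:x
floor of heap: 0:x, 1:c, 3:a
completions by unplaced set U, small U first (add the entries for U minus each lowest piece of U):
  |U|=1: {3}:1  {5}:1  {7}:1
  |U|=2: {3,5}:2  {3,7}:2  {4,5}:1  {5,7}:2  {6,7}:1
  |U|=3: {0,6,7}:1  {2,4,5}:1  {3,4,5}:3  {3,5,7}:6  {3,6,7}:3  {4,5,7}:3  {5,6,7}:3
  |U|=4: {0,3,6,7}:4  {0,5,6,7}:4  {1,2,4,5}:1  {2,3,4,5}:4  {2,4,5,7}:4  {3,4,5,7}:12  {3,5,6,7}:12  {4,5,6,7}:6
  |U|=5: {0,3,5,6,7}:20  {0,4,5,6,7}:10  {1,2,3,4,5}:5  {1,2,4,5,7}:5  {2,3,4,5,7}:20  {2,4,5,6,7}:10  {3,4,5,6,7}:30
  |U|=6: {0,2,4,5,6,7}:20  {0,3,4,5,6,7}:60  {1,2,3,4,5,7}:30  {1,2,4,5,6,7}:15  {2,3,4,5,6,7}:60
  start at 0(x): 105
  start at 1(c): 140
  start at 3(a): 35
sum over floor = 280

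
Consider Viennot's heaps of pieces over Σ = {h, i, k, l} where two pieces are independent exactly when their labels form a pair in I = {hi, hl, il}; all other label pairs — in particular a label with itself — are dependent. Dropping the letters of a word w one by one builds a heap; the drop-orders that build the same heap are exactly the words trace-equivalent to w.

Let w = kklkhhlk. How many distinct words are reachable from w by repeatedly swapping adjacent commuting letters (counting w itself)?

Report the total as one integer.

3

0(k) covers ∅
1(k) covers 0:k
2(l) covers 1:k
3(k) covers 2:l
4(h) covers 3:k
5(h) covers 4:h
6(l) covers 3:k
7(k) covers 5:h, 6:l
floor of heap: 0:k
completions by unplaced set U, small U first (add the entries for U minus each lowest piece of U):
  |U|=1: {7}:1
  |U|=2: {5,7}:1  {6,7}:1
  |U|=3: {4,5,7}:1  {5,6,7}:2
  |U|=4: {4,5,6,7}:3
  |U|=5: {3,4,5,6,7}:3
  |U|=6: {2,3,4,5,6,7}:3
  start at 0(k): 3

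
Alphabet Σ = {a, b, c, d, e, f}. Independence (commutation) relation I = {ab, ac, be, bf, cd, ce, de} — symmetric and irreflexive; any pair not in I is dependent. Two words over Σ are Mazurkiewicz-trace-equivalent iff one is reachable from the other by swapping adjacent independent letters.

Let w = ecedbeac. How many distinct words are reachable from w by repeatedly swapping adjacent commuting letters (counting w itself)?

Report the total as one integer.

drop 0:e onto floor
drop 1:c onto floor
drop 2:e onto {0:e}
drop 3:d onto floor
drop 4:b onto {1:c, 3:d}
drop 5:e onto {2:e}
drop 6:a onto {3:d, 5:e}
drop 7:c onto {4:b}
ground layer = {0:e, 1:c, 3:d}
drop-orders for the pieces not yet dropped (sum over which currently-grounded one goes next):
  1 to go: {6} 1  {7} 1
  2 to go: {4,7} 1  {5,6} 1  {6,7} 2
  3 to go: {1,4,7} 1  {2,5,6} 1  {4,6,7} 3  {5,6,7} 3
  4 to go: {0,2,5,6} 1  {1,4,6,7} 4  {2,5,6,7} 4  {3,4,6,7} 3  {4,5,6,7} 6
  5 to go: {0,2,5,6,7} 5  {1,3,4,6,7} 7  {1,4,5,6,7} 10  {2,4,5,6,7} 10  {3,4,5,6,7} 9
  6 to go: {0,2,4,5,6,7} 15  {1,2,4,5,6,7} 20  {1,3,4,5,6,7} 26  {2,3,4,5,6,7} 19
  if 0:e drops first: 65 orders
  if 1:c drops first: 34 orders
  if 3:d drops first: 35 orders
heap linearizations: 134

134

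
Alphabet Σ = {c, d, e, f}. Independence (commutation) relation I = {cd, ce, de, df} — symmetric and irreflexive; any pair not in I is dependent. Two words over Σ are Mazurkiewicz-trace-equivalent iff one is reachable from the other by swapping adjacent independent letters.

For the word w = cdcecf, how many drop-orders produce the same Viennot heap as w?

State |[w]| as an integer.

24

0(c) covers ∅
1(d) covers ∅
2(c) covers 0:c
3(e) covers ∅
4(c) covers 2:c
5(f) covers 3:e, 4:c
floor of heap: 0:c, 1:d, 3:e
completions by unplaced set U, small U first (add the entries for U minus each lowest piece of U):
  |U|=1: {1}:1  {5}:1
  |U|=2: {1,5}:2  {3,5}:1  {4,5}:1
  |U|=3: {1,3,5}:3  {1,4,5}:3  {2,4,5}:1  {3,4,5}:2
  |U|=4: {0,2,4,5}:1  {1,2,4,5}:4  {1,3,4,5}:8  {2,3,4,5}:3
  start at 0(c): 15
  start at 1(d): 4
  start at 3(e): 5
sum over floor = 24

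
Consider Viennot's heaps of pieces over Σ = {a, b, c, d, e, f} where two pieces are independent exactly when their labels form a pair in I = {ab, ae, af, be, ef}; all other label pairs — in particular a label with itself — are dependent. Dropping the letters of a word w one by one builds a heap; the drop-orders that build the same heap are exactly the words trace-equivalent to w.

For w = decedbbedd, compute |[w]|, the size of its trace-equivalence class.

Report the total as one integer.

piece 0:d — minimal
piece 1:e rests on {0:d}
piece 2:c rests on {1:e}
piece 3:e rests on {2:c}
piece 4:d rests on {3:e}
piece 5:b rests on {4:d}
piece 6:b rests on {5:b}
piece 7:e rests on {4:d}
piece 8:d rests on {6:b, 7:e}
piece 9:d rests on {8:d}
minimal pieces: {0:d}
ways to finish when only these pieces remain (= sum over removing one remaining piece with nothing left below it):
  1 left: {9}→1
  2 left: {8,9}→1
  3 left: {6,8,9}→1  {7,8,9}→1
  4 left: {5,6,8,9}→1  {6,7,8,9}→2
  5 left: {5,6,7,8,9}→3
  6 left: {4,5,6,7,8,9}→3
  7 left: {3,4,5,6,7,8,9}→3
  8 left: {2,3,4,5,6,7,8,9}→3
  placing 0:d first → 3 extensions

3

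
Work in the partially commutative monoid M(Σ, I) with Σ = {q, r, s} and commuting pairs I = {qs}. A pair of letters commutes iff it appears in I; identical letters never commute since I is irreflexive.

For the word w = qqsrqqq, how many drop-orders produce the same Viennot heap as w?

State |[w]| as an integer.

0(q) covers ∅
1(q) covers 0:q
2(s) covers ∅
3(r) covers 1:q, 2:s
4(q) covers 3:r
5(q) covers 4:q
6(q) covers 5:q
floor of heap: 0:q, 2:s
completions by unplaced set U, small U first (add the entries for U minus each lowest piece of U):
  |U|=1: {6}:1
  |U|=2: {5,6}:1
  |U|=3: {4,5,6}:1
  |U|=4: {3,4,5,6}:1
  |U|=5: {1,3,4,5,6}:1  {2,3,4,5,6}:1
  start at 0(q): 2
  start at 2(s): 1
sum over floor = 3

3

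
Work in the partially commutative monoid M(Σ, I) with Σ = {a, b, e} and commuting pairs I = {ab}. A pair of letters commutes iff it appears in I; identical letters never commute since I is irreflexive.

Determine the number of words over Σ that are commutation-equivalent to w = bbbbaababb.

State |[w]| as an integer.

120

#0=b has no predecessor
#1=b depends on [0:b]
#2=b depends on [1:b]
#3=b depends on [2:b]
#4=a has no predecessor
#5=a depends on [4:a]
#6=b depends on [3:b]
#7=a depends on [5:a]
#8=b depends on [6:b]
#9=b depends on [8:b]
sources: [0:b, 4:a]
N(rest) = Σ N(rest − s) over sources s of rest; N(one piece) = 1:
  size 1 → [7]=1  [9]=1
  size 2 → [5,7]=1  [7,9]=2  [8,9]=1
  size 3 → [4,5,7]=1  [5,7,9]=3  [6,8,9]=1  [7,8,9]=3
  size 4 → [3,6,8,9]=1  [4,5,7,9]=4  [5,7,8,9]=6  [6,7,8,9]=4
  size 5 → [2,3,6,8,9]=1  [3,6,7,8,9]=5  [4,5,7,8,9]=10  [5,6,7,8,9]=10
  size 6 → [1,2,3,6,8,9]=1  [2,3,6,7,8,9]=6  [3,5,6,7,8,9]=15  [4,5,6,7,8,9]=20
  size 7 → [0,1,2,3,6,8,9]=1  [1,2,3,6,7,8,9]=7  [2,3,5,6,7,8,9]=21  [3,4,5,6,7,8,9]=35
  size 8 → [0,1,2,3,6,7,8,9]=8  [1,2,3,5,6,7,8,9]=28  [2,3,4,5,6,7,8,9]=56
  first=0(b) contributes 84
  first=4(a) contributes 36
|[w]| = 120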